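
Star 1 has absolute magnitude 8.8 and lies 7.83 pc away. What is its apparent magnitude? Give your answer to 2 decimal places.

8.27

m = M + 5 log₁₀(d/10 pc) = 8.8 + 5 log₁₀(7.83/10)
  = 8.8 + 5 × -0.106 = 8.8 + -0.53 = 8.27.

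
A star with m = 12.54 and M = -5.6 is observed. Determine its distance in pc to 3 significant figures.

4.25×10^4 pc

m − M = 5 log₁₀(d/10 pc)
12.54 − (-5.6) = 18.14 = 5 log₁₀(d/10)
d = 10 × 10^(18.14/5) = 10 × 10^3.628 = 4.246×10^4 pc.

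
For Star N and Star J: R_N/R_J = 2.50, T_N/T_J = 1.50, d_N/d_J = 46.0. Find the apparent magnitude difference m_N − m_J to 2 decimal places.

L_N/L_J = (2.50)²(1.50)⁴ = 31.64.
F_N/F_J = (L_N/L_J)/(d_N/d_J)² = 31.64/2116 = 0.01495.
m_N − m_J = −2.5 log₁₀(0.01495) = 4.56.

4.56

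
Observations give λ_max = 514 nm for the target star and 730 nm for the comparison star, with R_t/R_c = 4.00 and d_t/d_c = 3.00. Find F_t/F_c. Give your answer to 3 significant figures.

7.23

Wien's law: T_t/T_c = λ_c/λ_t = 730/514 = 1.420.
L_t/L_c = (R_t/R_c)²(T_t/T_c)⁴ = (4.00)²(1.420)⁴ = 65.10.
F_t/F_c = (L_t/L_c)/(d_t/d_c)² = 65.10/(3.00)² = 7.233.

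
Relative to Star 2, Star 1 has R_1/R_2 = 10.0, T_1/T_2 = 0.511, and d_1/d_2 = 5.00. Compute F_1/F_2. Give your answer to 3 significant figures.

L_1/L_2 = (R_1/R_2)²(T_1/T_2)⁴ = (10.0)² × (0.511)⁴ = 6.818.
F_1/F_2 = (L_1/L_2)/(d_1/d_2)² = 6.818 / (5.00)² = 0.2727.

0.273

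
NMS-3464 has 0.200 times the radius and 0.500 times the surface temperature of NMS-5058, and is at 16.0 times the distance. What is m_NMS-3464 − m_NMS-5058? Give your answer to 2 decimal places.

12.53

L_NMS-3464/L_NMS-5058 = (0.200)²(0.500)⁴ = 0.002500.
F_NMS-3464/F_NMS-5058 = (L_NMS-3464/L_NMS-5058)/(d_NMS-3464/d_NMS-5058)² = 0.002500/256.0 = 9.766×10^-6.
m_NMS-3464 − m_NMS-5058 = −2.5 log₁₀(9.766×10^-6) = 12.53.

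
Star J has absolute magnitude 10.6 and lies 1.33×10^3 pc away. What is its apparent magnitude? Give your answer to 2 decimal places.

m = M + 5 log₁₀(d/10 pc) = 10.6 + 5 log₁₀(1.33×10^3/10)
  = 10.6 + 5 × 2.124 = 10.6 + 10.62 = 21.22.

21.22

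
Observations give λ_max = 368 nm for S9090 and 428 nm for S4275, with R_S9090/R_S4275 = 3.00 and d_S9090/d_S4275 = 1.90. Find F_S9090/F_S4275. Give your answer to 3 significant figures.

4.56

Wien's law: T_S9090/T_S4275 = λ_S4275/λ_S9090 = 428/368 = 1.163.
L_S9090/L_S4275 = (R_S9090/R_S4275)²(T_S9090/T_S4275)⁴ = (3.00)²(1.163)⁴ = 16.47.
F_S9090/F_S4275 = (L_S9090/L_S4275)/(d_S9090/d_S4275)² = 16.47/(1.90)² = 4.562.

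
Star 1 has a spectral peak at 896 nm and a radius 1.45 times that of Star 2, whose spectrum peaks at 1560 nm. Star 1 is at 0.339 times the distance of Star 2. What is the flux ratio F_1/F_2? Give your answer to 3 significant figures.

Wien's law: T_1/T_2 = λ_2/λ_1 = 1560/896 = 1.741.
L_1/L_2 = (R_1/R_2)²(T_1/T_2)⁴ = (1.45)²(1.741)⁴ = 19.32.
F_1/F_2 = (L_1/L_2)/(d_1/d_2)² = 19.32/(0.339)² = 168.1.

168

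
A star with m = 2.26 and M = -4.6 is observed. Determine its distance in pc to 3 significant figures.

236 pc

m − M = 5 log₁₀(d/10 pc)
2.26 − (-4.6) = 6.86 = 5 log₁₀(d/10)
d = 10 × 10^(6.86/5) = 10 × 10^1.372 = 235.5 pc.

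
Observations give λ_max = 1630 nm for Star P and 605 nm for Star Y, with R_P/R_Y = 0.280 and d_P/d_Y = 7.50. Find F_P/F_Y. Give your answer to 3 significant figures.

Wien's law: T_P/T_Y = λ_Y/λ_P = 605/1630 = 0.3712.
L_P/L_Y = (R_P/R_Y)²(T_P/T_Y)⁴ = (0.280)²(0.3712)⁴ = 0.001488.
F_P/F_Y = (L_P/L_Y)/(d_P/d_Y)² = 0.001488/(7.50)² = 2.645×10^-5.

2.65×10^-5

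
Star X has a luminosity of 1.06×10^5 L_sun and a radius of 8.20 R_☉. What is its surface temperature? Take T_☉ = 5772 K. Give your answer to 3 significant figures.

3.64×10^4 K

T/T_☉ = (L/L_☉)^(1/4) / (R/R_☉)^(1/2)
T = 5772 × (1.06×10^5)^(1/4) / √(8.20) = 5772 × 18.04 / 2.864 = 3.637×10^4 K.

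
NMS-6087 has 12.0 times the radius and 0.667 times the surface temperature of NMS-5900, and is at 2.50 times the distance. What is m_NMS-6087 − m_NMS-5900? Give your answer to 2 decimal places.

-1.65

L_NMS-6087/L_NMS-5900 = (12.0)²(0.667)⁴ = 28.50.
F_NMS-6087/F_NMS-5900 = (L_NMS-6087/L_NMS-5900)/(d_NMS-6087/d_NMS-5900)² = 28.50/6.250 = 4.560.
m_NMS-6087 − m_NMS-5900 = −2.5 log₁₀(4.560) = -1.65.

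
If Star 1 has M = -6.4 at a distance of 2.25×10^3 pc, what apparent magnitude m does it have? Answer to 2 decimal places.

5.36

m = M + 5 log₁₀(d/10 pc) = -6.4 + 5 log₁₀(2.25×10^3/10)
  = -6.4 + 5 × 2.352 = -6.4 + 11.76 = 5.36.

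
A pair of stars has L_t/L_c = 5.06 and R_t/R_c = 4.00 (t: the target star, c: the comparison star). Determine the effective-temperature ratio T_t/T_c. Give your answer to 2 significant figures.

L ∝ R²T⁴ gives T ∝ (L/R²)^(1/4), so
T_t/T_c = (5.06 / 4.00²)^(1/4) = (0.3162)^(1/4) = 0.7499.

0.75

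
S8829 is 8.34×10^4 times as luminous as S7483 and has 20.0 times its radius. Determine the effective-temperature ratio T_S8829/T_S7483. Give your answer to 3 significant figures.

3.80

L ∝ R²T⁴ gives T ∝ (L/R²)^(1/4), so
T_S8829/T_S7483 = (8.34×10^4 / 20.0²)^(1/4) = (208.5)^(1/4) = 3.800.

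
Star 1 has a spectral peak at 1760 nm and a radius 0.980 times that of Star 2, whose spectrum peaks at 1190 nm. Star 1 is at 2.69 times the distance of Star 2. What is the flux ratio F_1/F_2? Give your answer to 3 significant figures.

Wien's law: T_1/T_2 = λ_2/λ_1 = 1190/1760 = 0.6761.
L_1/L_2 = (R_1/R_2)²(T_1/T_2)⁴ = (0.980)²(0.6761)⁴ = 0.2007.
F_1/F_2 = (L_1/L_2)/(d_1/d_2)² = 0.2007/(2.69)² = 0.02774.

0.0277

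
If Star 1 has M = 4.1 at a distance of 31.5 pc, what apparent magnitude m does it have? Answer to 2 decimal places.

6.59

m = M + 5 log₁₀(d/10 pc) = 4.1 + 5 log₁₀(31.5/10)
  = 4.1 + 5 × 0.498 = 4.1 + 2.49 = 6.59.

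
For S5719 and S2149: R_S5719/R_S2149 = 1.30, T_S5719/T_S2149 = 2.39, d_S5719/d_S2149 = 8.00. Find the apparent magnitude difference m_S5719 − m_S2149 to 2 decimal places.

L_S5719/L_S2149 = (1.30)²(2.39)⁴ = 55.14.
F_S5719/F_S2149 = (L_S5719/L_S2149)/(d_S5719/d_S2149)² = 55.14/64.00 = 0.8616.
m_S5719 − m_S2149 = −2.5 log₁₀(0.8616) = 0.16.

0.16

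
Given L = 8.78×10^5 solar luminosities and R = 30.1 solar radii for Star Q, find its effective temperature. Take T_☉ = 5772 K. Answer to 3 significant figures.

T/T_☉ = (L/L_☉)^(1/4) / (R/R_☉)^(1/2)
T = 5772 × (8.78×10^5)^(1/4) / √(30.1) = 5772 × 30.61 / 5.486 = 3.220×10^4 K.

3.22×10^4 K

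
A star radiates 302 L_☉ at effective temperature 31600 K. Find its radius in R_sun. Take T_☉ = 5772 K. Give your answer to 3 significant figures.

R/R_☉ = √(L/L_☉) / (T/T_☉)² = √(302) / (5.475)²
       = 17.38 / 29.97 = 0.5798.

0.580 R_sun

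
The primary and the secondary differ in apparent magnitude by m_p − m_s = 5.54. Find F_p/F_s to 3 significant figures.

0.00608

F_p/F_s = 10^(−(m_p − m_s)/2.5) = 10^(-5.54/2.5) = 10^-2.216 = 0.006081.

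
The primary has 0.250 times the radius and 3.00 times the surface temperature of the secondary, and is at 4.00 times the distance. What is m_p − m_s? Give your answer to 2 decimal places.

L_p/L_s = (0.250)²(3.00)⁴ = 5.062.
F_p/F_s = (L_p/L_s)/(d_p/d_s)² = 5.062/16.00 = 0.3164.
m_p − m_s = −2.5 log₁₀(0.3164) = 1.25.

1.25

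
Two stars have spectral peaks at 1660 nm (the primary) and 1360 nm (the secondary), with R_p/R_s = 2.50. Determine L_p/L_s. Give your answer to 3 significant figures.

Wien's law gives T ∝ 1/λ_max, so T_p/T_s = λ_s/λ_p = 1360/1660 = 0.8193.
Then L ∝ R²T⁴ gives L_p/L_s = (2.50)² × (0.8193)⁴ = 6.250 × 0.4505 = 2.816.

2.82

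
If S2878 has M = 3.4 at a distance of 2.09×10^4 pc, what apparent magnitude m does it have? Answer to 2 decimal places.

20.00

m = M + 5 log₁₀(d/10 pc) = 3.4 + 5 log₁₀(2.09×10^4/10)
  = 3.4 + 5 × 3.320 = 3.4 + 16.60 = 20.00.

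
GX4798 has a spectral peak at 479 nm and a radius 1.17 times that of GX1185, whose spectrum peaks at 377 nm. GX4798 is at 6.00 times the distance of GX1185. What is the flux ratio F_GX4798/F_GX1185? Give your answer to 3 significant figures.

Wien's law: T_GX4798/T_GX1185 = λ_GX1185/λ_GX4798 = 377/479 = 0.7871.
L_GX4798/L_GX1185 = (R_GX4798/R_GX1185)²(T_GX4798/T_GX1185)⁴ = (1.17)²(0.7871)⁴ = 0.5253.
F_GX4798/F_GX1185 = (L_GX4798/L_GX1185)/(d_GX4798/d_GX1185)² = 0.5253/(6.00)² = 0.01459.

0.0146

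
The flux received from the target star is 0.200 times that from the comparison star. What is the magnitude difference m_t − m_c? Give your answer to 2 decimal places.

m_t − m_c = −2.5 log₁₀(F_t/F_c) = −2.5 log₁₀(0.200) = −2.5 × (-0.699) = 1.747.

1.75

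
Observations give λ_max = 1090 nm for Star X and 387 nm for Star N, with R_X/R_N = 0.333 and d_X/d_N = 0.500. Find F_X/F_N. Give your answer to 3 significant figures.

0.00705

Wien's law: T_X/T_N = λ_N/λ_X = 387/1090 = 0.3550.
L_X/L_N = (R_X/R_N)²(T_X/T_N)⁴ = (0.333)²(0.3550)⁴ = 0.001762.
F_X/F_N = (L_X/L_N)/(d_X/d_N)² = 0.001762/(0.500)² = 0.007048.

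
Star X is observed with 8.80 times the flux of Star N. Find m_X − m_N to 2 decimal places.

m_X − m_N = −2.5 log₁₀(F_X/F_N) = −2.5 log₁₀(8.80) = −2.5 × (0.944) = -2.361.

-2.36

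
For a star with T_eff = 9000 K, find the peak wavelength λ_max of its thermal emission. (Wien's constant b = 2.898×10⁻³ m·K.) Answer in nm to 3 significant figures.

322 nm

λ_max = b/T = 2.898×10⁻³ / 9000 = 3.22×10^-7 m = 322.0 nm.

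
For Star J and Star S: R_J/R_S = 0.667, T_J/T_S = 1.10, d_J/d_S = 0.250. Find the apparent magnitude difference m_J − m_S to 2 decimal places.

L_J/L_S = (0.667)²(1.10)⁴ = 0.6514.
F_J/F_S = (L_J/L_S)/(d_J/d_S)² = 0.6514/0.06250 = 10.42.
m_J − m_S = −2.5 log₁₀(10.42) = -2.54.

-2.54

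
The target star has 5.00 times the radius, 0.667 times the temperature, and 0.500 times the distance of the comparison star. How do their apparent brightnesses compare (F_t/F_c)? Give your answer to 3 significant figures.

L_t/L_c = (R_t/R_c)²(T_t/T_c)⁴ = (5.00)² × (0.667)⁴ = 4.948.
F_t/F_c = (L_t/L_c)/(d_t/d_c)² = 4.948 / (0.500)² = 19.79.

19.8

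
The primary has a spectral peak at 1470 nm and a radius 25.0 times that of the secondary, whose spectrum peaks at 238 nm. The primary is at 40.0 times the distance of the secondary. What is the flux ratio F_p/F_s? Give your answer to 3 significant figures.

Wien's law: T_p/T_s = λ_s/λ_p = 238/1470 = 0.1619.
L_p/L_s = (R_p/R_s)²(T_p/T_s)⁴ = (25.0)²(0.1619)⁴ = 0.4295.
F_p/F_s = (L_p/L_s)/(d_p/d_s)² = 0.4295/(40.0)² = 2.684×10^-4.

2.68×10^-4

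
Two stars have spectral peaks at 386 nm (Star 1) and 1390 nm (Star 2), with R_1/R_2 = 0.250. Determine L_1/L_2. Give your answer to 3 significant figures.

10.5

Wien's law gives T ∝ 1/λ_max, so T_1/T_2 = λ_2/λ_1 = 1390/386 = 3.601.
Then L ∝ R²T⁴ gives L_1/L_2 = (0.250)² × (3.601)⁴ = 0.06250 × 168.2 = 10.51.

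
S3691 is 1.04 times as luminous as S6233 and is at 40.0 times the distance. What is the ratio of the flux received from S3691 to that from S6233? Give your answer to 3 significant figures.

6.50×10^-4

F = L/(4πd²), so F_S3691/F_S6233 = (L_S3691/L_S6233) / (d_S3691/d_S6233)²
= 1.04 / (40.0)² = 1.04 / 1600 = 6.500×10^-4.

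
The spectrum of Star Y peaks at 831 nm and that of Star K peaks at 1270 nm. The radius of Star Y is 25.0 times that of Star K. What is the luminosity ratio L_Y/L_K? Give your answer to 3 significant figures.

Wien's law gives T ∝ 1/λ_max, so T_Y/T_K = λ_K/λ_Y = 1270/831 = 1.528.
Then L ∝ R²T⁴ gives L_Y/L_K = (25.0)² × (1.528)⁴ = 625.0 × 5.455 = 3410.

3.41×10^3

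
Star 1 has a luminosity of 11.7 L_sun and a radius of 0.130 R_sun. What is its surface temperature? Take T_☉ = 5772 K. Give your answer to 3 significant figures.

T/T_☉ = (L/L_☉)^(1/4) / (R/R_☉)^(1/2)
T = 5772 × (11.7)^(1/4) / √(0.130) = 5772 × 1.849 / 0.3606 = 2.961×10^4 K.

2.96×10^4 K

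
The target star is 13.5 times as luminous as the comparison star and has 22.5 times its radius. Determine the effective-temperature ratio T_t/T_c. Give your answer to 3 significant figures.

0.404

L ∝ R²T⁴ gives T ∝ (L/R²)^(1/4), so
T_t/T_c = (13.5 / 22.5²)^(1/4) = (0.02667)^(1/4) = 0.4041.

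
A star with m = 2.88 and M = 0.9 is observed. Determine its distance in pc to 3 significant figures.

m − M = 5 log₁₀(d/10 pc)
2.88 − (0.9) = 1.98 = 5 log₁₀(d/10)
d = 10 × 10^(1.98/5) = 10 × 10^0.396 = 24.89 pc.

24.9 pc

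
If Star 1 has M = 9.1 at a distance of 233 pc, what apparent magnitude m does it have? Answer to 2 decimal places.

15.94

m = M + 5 log₁₀(d/10 pc) = 9.1 + 5 log₁₀(233/10)
  = 9.1 + 5 × 1.367 = 9.1 + 6.84 = 15.94.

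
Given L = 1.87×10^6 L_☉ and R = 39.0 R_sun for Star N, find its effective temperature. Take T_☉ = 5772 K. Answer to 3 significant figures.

3.42×10^4 K

T/T_☉ = (L/L_☉)^(1/4) / (R/R_☉)^(1/2)
T = 5772 × (1.87×10^6)^(1/4) / √(39.0) = 5772 × 36.98 / 6.245 = 3.418×10^4 K.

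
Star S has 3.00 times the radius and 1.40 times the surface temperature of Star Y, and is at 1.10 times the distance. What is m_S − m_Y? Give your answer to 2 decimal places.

-3.64

L_S/L_Y = (3.00)²(1.40)⁴ = 34.57.
F_S/F_Y = (L_S/L_Y)/(d_S/d_Y)² = 34.57/1.210 = 28.57.
m_S − m_Y = −2.5 log₁₀(28.57) = -3.64.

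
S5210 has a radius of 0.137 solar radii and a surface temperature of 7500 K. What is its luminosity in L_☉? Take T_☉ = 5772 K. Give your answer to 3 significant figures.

L/L_☉ = (R/R_☉)² (T/T_☉)⁴ = (0.137)² × (7500/5772)⁴
       = 0.01877 × (1.299)⁴ = 0.01877 × 2.851 = 0.05350.

0.0535 L_☉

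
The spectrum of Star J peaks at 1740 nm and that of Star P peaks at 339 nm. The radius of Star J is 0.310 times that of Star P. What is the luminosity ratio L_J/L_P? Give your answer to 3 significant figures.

Wien's law gives T ∝ 1/λ_max, so T_J/T_P = λ_P/λ_J = 339/1740 = 0.1948.
Then L ∝ R²T⁴ gives L_J/L_P = (0.310)² × (0.1948)⁴ = 0.09610 × 0.001441 = 1.385×10^-4.

1.38×10^-4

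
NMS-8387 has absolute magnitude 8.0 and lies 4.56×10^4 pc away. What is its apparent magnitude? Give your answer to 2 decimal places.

26.29

m = M + 5 log₁₀(d/10 pc) = 8.0 + 5 log₁₀(4.56×10^4/10)
  = 8.0 + 5 × 3.659 = 8.0 + 18.29 = 26.29.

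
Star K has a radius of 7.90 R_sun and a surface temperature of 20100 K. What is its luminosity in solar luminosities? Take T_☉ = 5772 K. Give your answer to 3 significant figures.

L/L_☉ = (R/R_☉)² (T/T_☉)⁴ = (7.90)² × (20100/5772)⁴
       = 62.41 × (3.482)⁴ = 62.41 × 147.1 = 9178.

9.18×10^3 solar luminosities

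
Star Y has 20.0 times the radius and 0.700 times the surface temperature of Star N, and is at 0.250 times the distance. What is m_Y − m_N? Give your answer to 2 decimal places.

-7.97

L_Y/L_N = (20.0)²(0.700)⁴ = 96.04.
F_Y/F_N = (L_Y/L_N)/(d_Y/d_N)² = 96.04/0.06250 = 1537.
m_Y − m_N = −2.5 log₁₀(1537) = -7.97.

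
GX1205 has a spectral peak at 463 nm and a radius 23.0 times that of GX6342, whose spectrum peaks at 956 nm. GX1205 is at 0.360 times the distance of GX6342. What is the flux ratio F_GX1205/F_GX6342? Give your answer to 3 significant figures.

7.42×10^4

Wien's law: T_GX1205/T_GX6342 = λ_GX6342/λ_GX1205 = 956/463 = 2.065.
L_GX1205/L_GX6342 = (R_GX1205/R_GX6342)²(T_GX1205/T_GX6342)⁴ = (23.0)²(2.065)⁴ = 9615.
F_GX1205/F_GX6342 = (L_GX1205/L_GX6342)/(d_GX1205/d_GX6342)² = 9615/(0.360)² = 7.419×10^4.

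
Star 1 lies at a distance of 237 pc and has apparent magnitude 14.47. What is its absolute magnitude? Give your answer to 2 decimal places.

M = m − 5 log₁₀(d/10 pc) = 14.47 − 5 log₁₀(237/10)
  = 14.47 − 5 × 1.375 = 14.47 − 6.87 = 7.60.

7.60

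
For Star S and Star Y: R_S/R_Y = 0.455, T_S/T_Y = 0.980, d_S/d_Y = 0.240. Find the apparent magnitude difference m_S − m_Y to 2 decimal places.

-1.30

L_S/L_Y = (0.455)²(0.980)⁴ = 0.1910.
F_S/F_Y = (L_S/L_Y)/(d_S/d_Y)² = 0.1910/0.05760 = 3.315.
m_S − m_Y = −2.5 log₁₀(3.315) = -1.30.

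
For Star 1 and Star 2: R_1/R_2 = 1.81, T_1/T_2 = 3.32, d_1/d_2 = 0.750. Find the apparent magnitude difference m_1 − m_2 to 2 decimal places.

L_1/L_2 = (1.81)²(3.32)⁴ = 398.0.
F_1/F_2 = (L_1/L_2)/(d_1/d_2)² = 398.0/0.5625 = 707.6.
m_1 − m_2 = −2.5 log₁₀(707.6) = -7.12.

-7.12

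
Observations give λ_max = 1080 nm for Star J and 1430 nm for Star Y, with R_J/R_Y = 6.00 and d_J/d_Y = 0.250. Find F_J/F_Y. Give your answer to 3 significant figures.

Wien's law: T_J/T_Y = λ_Y/λ_J = 1430/1080 = 1.324.
L_J/L_Y = (R_J/R_Y)²(T_J/T_Y)⁴ = (6.00)²(1.324)⁴ = 110.7.
F_J/F_Y = (L_J/L_Y)/(d_J/d_Y)² = 110.7/(0.250)² = 1770.

1.77×10^3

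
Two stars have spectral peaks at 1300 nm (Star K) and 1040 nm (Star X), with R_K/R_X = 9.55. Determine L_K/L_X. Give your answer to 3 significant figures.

Wien's law gives T ∝ 1/λ_max, so T_K/T_X = λ_X/λ_K = 1040/1300 = 0.8000.
Then L ∝ R²T⁴ gives L_K/L_X = (9.55)² × (0.8000)⁴ = 91.20 × 0.4096 = 37.36.

37.4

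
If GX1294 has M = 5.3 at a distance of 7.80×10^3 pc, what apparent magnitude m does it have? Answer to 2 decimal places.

m = M + 5 log₁₀(d/10 pc) = 5.3 + 5 log₁₀(7.80×10^3/10)
  = 5.3 + 5 × 2.892 = 5.3 + 14.46 = 19.76.

19.76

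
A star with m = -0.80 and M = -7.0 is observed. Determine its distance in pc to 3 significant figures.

m − M = 5 log₁₀(d/10 pc)
-0.80 − (-7.0) = 6.20 = 5 log₁₀(d/10)
d = 10 × 10^(6.20/5) = 10 × 10^1.240 = 173.8 pc.

174 pc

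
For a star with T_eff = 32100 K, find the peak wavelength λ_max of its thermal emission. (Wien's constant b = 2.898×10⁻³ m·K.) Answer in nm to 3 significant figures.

λ_max = b/T = 2.898×10⁻³ / 32100 = 9.03×10^-8 m = 90.28 nm.

90.3 nm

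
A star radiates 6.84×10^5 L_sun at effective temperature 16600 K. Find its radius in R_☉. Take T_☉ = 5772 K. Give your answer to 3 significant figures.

100 R_☉

R/R_☉ = √(L/L_☉) / (T/T_☉)² = √(6.84×10^5) / (2.876)²
       = 827.0 / 8.271 = 99.99.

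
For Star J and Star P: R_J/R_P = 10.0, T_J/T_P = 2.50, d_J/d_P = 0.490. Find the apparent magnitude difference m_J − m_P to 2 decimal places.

L_J/L_P = (10.0)²(2.50)⁴ = 3906.
F_J/F_P = (L_J/L_P)/(d_J/d_P)² = 3906/0.2401 = 1.627×10^4.
m_J − m_P = −2.5 log₁₀(1.627×10^4) = -10.53.

-10.53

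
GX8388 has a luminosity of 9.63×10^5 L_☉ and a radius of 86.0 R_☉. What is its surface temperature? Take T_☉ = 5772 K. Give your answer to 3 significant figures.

1.95×10^4 K

T/T_☉ = (L/L_☉)^(1/4) / (R/R_☉)^(1/2)
T = 5772 × (9.63×10^5)^(1/4) / √(86.0) = 5772 × 31.33 / 9.274 = 1.950×10^4 K.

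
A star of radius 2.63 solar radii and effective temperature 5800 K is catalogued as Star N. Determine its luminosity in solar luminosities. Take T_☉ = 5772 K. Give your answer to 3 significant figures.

L/L_☉ = (R/R_☉)² (T/T_☉)⁴ = (2.63)² × (5800/5772)⁴
       = 6.917 × (1.005)⁴ = 6.917 × 1.020 = 7.052.

7.05 solar luminosities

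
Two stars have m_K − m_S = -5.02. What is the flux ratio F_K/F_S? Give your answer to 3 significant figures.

F_K/F_S = 10^(−(m_K − m_S)/2.5) = 10^(5.02/2.5) = 10^2.008 = 101.9.

102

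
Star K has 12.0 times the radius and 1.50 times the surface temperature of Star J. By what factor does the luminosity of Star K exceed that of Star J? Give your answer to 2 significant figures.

7.3×10^2

From the Stefan–Boltzmann law, L ∝ R²T⁴, so
L_K/L_J = (R_K/R_J)² (T_K/T_J)⁴ = (12.0)² × (1.50)⁴ = 144.0 × 5.062 = 729.0.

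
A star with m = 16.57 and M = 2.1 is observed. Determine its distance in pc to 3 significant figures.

m − M = 5 log₁₀(d/10 pc)
16.57 − (2.1) = 14.47 = 5 log₁₀(d/10)
d = 10 × 10^(14.47/5) = 10 × 10^2.894 = 7834 pc.

7.83×10^3 pc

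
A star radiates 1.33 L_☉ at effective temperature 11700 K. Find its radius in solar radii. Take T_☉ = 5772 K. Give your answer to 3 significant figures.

0.281 solar radii

R/R_☉ = √(L/L_☉) / (T/T_☉)² = √(1.33) / (2.027)²
       = 1.153 / 4.109 = 0.2807.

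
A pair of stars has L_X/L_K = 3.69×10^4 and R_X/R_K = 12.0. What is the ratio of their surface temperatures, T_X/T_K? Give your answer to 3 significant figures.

4.00

L ∝ R²T⁴ gives T ∝ (L/R²)^(1/4), so
T_X/T_K = (3.69×10^4 / 12.0²)^(1/4) = (256.2)^(1/4) = 4.001.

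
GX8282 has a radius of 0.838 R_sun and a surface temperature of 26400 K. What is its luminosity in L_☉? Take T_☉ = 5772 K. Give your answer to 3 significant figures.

L/L_☉ = (R/R_☉)² (T/T_☉)⁴ = (0.838)² × (26400/5772)⁴
       = 0.7022 × (4.574)⁴ = 0.7022 × 437.6 = 307.3.

307 L_☉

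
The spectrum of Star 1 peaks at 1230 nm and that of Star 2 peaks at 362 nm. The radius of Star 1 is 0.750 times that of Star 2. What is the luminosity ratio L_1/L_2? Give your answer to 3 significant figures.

0.00422

Wien's law gives T ∝ 1/λ_max, so T_1/T_2 = λ_2/λ_1 = 362/1230 = 0.2943.
Then L ∝ R²T⁴ gives L_1/L_2 = (0.750)² × (0.2943)⁴ = 0.5625 × 0.007503 = 0.004220.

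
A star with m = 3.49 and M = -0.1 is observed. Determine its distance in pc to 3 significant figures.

m − M = 5 log₁₀(d/10 pc)
3.49 − (-0.1) = 3.59 = 5 log₁₀(d/10)
d = 10 × 10^(3.59/5) = 10 × 10^0.718 = 52.24 pc.

52.2 pc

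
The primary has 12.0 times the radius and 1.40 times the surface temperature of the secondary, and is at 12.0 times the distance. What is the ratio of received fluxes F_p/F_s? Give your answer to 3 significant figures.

L_p/L_s = (R_p/R_s)²(T_p/T_s)⁴ = (12.0)² × (1.40)⁴ = 553.2.
F_p/F_s = (L_p/L_s)/(d_p/d_s)² = 553.2 / (12.0)² = 3.842.

3.84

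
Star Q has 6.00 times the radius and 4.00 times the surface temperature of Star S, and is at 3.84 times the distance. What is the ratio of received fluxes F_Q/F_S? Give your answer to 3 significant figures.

625

L_Q/L_S = (R_Q/R_S)²(T_Q/T_S)⁴ = (6.00)² × (4.00)⁴ = 9216.
F_Q/F_S = (L_Q/L_S)/(d_Q/d_S)² = 9216 / (3.84)² = 625.0.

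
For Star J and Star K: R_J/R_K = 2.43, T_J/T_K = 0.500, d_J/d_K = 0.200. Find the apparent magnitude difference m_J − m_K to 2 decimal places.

-2.41

L_J/L_K = (2.43)²(0.500)⁴ = 0.3691.
F_J/F_K = (L_J/L_K)/(d_J/d_K)² = 0.3691/0.04000 = 9.226.
m_J − m_K = −2.5 log₁₀(9.226) = -2.41.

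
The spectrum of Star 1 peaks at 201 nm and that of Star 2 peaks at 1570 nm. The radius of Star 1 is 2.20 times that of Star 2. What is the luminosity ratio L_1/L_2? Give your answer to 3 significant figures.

1.80×10^4

Wien's law gives T ∝ 1/λ_max, so T_1/T_2 = λ_2/λ_1 = 1570/201 = 7.811.
Then L ∝ R²T⁴ gives L_1/L_2 = (2.20)² × (7.811)⁴ = 4.840 × 3722 = 1.802×10^4.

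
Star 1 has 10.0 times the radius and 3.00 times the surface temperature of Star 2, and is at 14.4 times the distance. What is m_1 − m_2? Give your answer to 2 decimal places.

-3.98

L_1/L_2 = (10.0)²(3.00)⁴ = 8100.
F_1/F_2 = (L_1/L_2)/(d_1/d_2)² = 8100/207.4 = 39.06.
m_1 − m_2 = −2.5 log₁₀(39.06) = -3.98.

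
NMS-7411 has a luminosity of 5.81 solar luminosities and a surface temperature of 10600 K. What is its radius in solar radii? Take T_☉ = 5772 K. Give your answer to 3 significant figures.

0.715 solar radii

R/R_☉ = √(L/L_☉) / (T/T_☉)² = √(5.81) / (1.836)²
       = 2.410 / 3.373 = 0.7147.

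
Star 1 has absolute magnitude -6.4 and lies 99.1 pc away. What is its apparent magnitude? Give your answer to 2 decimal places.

m = M + 5 log₁₀(d/10 pc) = -6.4 + 5 log₁₀(99.1/10)
  = -6.4 + 5 × 0.996 = -6.4 + 4.98 = -1.42.

-1.42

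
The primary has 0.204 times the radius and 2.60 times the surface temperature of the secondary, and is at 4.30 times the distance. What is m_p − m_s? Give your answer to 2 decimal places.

L_p/L_s = (0.204)²(2.60)⁴ = 1.902.
F_p/F_s = (L_p/L_s)/(d_p/d_s)² = 1.902/18.49 = 0.1029.
m_p − m_s = −2.5 log₁₀(0.1029) = 2.47.

2.47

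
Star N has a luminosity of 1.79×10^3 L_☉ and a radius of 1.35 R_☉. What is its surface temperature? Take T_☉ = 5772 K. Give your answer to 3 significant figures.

3.23×10^4 K

T/T_☉ = (L/L_☉)^(1/4) / (R/R_☉)^(1/2)
T = 5772 × (1.79×10^3)^(1/4) / √(1.35) = 5772 × 6.504 / 1.162 = 3.231×10^4 K.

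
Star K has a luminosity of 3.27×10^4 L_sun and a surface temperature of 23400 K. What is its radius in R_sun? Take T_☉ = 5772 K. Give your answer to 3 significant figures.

11.0 R_sun

R/R_☉ = √(L/L_☉) / (T/T_☉)² = √(3.27×10^4) / (4.054)²
       = 180.8 / 16.44 = 11.00.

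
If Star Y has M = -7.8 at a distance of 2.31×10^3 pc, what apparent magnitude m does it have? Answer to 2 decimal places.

4.02

m = M + 5 log₁₀(d/10 pc) = -7.8 + 5 log₁₀(2.31×10^3/10)
  = -7.8 + 5 × 2.364 = -7.8 + 11.82 = 4.02.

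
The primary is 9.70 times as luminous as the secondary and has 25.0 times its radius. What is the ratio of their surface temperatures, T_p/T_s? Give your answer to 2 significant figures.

L ∝ R²T⁴ gives T ∝ (L/R²)^(1/4), so
T_p/T_s = (9.70 / 25.0²)^(1/4) = (0.01552)^(1/4) = 0.3530.

0.35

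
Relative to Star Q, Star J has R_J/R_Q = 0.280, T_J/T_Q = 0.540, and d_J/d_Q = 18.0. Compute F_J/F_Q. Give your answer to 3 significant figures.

2.06×10^-5

L_J/L_Q = (R_J/R_Q)²(T_J/T_Q)⁴ = (0.280)² × (0.540)⁴ = 0.006666.
F_J/F_Q = (L_J/L_Q)/(d_J/d_Q)² = 0.006666 / (18.0)² = 2.058×10^-5.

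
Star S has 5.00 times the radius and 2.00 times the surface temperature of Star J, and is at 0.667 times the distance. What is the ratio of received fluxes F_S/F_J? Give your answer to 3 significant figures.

L_S/L_J = (R_S/R_J)²(T_S/T_J)⁴ = (5.00)² × (2.00)⁴ = 400.0.
F_S/F_J = (L_S/L_J)/(d_S/d_J)² = 400.0 / (0.667)² = 899.1.

899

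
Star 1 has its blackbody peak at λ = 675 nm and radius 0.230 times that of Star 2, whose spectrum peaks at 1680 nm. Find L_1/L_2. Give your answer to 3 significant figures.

2.03

Wien's law gives T ∝ 1/λ_max, so T_1/T_2 = λ_2/λ_1 = 1680/675 = 2.489.
Then L ∝ R²T⁴ gives L_1/L_2 = (0.230)² × (2.489)⁴ = 0.05290 × 38.37 = 2.030.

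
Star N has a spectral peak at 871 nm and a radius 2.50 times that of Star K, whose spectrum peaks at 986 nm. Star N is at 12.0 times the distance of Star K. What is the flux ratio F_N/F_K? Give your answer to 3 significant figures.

Wien's law: T_N/T_K = λ_K/λ_N = 986/871 = 1.132.
L_N/L_K = (R_N/R_K)²(T_N/T_K)⁴ = (2.50)²(1.132)⁴ = 10.26.
F_N/F_K = (L_N/L_K)/(d_N/d_K)² = 10.26/(12.0)² = 0.07128.

0.0713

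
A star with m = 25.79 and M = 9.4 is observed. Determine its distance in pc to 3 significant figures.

m − M = 5 log₁₀(d/10 pc)
25.79 − (9.4) = 16.39 = 5 log₁₀(d/10)
d = 10 × 10^(16.39/5) = 10 × 10^3.278 = 1.897×10^4 pc.

1.90×10^4 pc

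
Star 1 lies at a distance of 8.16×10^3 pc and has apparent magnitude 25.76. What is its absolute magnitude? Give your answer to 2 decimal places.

M = m − 5 log₁₀(d/10 pc) = 25.76 − 5 log₁₀(8.16×10^3/10)
  = 25.76 − 5 × 2.912 = 25.76 − 14.56 = 11.20.

11.20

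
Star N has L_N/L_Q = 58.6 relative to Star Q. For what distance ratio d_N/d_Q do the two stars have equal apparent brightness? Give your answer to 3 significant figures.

7.66

Equal flux requires L_N/d_N² = L_Q/d_Q², so d_N/d_Q = √(L_N/L_Q)
= √(58.6) = 7.655.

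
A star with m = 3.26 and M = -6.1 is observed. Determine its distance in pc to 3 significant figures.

m − M = 5 log₁₀(d/10 pc)
3.26 − (-6.1) = 9.36 = 5 log₁₀(d/10)
d = 10 × 10^(9.36/5) = 10 × 10^1.872 = 744.7 pc.

745 pc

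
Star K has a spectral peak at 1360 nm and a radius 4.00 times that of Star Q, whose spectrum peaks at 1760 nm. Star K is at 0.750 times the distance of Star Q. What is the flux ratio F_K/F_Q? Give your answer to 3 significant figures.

Wien's law: T_K/T_Q = λ_Q/λ_K = 1760/1360 = 1.294.
L_K/L_Q = (R_K/R_Q)²(T_K/T_Q)⁴ = (4.00)²(1.294)⁴ = 44.88.
F_K/F_Q = (L_K/L_Q)/(d_K/d_Q)² = 44.88/(0.750)² = 79.78.

79.8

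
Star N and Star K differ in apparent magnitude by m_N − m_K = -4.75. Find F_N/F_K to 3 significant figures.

79.4

F_N/F_K = 10^(−(m_N − m_K)/2.5) = 10^(4.75/2.5) = 10^1.900 = 79.43.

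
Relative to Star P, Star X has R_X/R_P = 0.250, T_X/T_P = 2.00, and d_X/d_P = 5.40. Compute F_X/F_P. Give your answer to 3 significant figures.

0.0343

L_X/L_P = (R_X/R_P)²(T_X/T_P)⁴ = (0.250)² × (2.00)⁴ = 1.000.
F_X/F_P = (L_X/L_P)/(d_X/d_P)² = 1.000 / (5.40)² = 0.03429.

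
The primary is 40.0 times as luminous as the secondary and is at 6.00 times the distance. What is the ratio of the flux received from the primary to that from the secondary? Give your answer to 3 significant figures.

F = L/(4πd²), so F_p/F_s = (L_p/L_s) / (d_p/d_s)²
= 40.0 / (6.00)² = 40.0 / 36.00 = 1.111.

1.11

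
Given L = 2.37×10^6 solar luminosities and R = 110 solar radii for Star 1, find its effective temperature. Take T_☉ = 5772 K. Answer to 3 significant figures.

T/T_☉ = (L/L_☉)^(1/4) / (R/R_☉)^(1/2)
T = 5772 × (2.37×10^6)^(1/4) / √(110) = 5772 × 39.24 / 10.49 = 2.159×10^4 K.

2.16×10^4 K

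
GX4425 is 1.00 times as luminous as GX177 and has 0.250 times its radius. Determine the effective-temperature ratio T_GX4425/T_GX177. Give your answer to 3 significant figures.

2.00

L ∝ R²T⁴ gives T ∝ (L/R²)^(1/4), so
T_GX4425/T_GX177 = (1.00 / 0.250²)^(1/4) = (16.00)^(1/4) = 2.000.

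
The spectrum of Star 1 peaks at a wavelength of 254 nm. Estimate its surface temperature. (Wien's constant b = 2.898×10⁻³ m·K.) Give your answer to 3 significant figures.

1.14×10^4 K

T = b/λ_max = 2.898×10⁻³ / (254×10⁻⁹) = 1.141×10^4 K.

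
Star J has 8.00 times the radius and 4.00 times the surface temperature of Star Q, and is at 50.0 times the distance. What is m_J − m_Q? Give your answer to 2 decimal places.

L_J/L_Q = (8.00)²(4.00)⁴ = 1.638×10^4.
F_J/F_Q = (L_J/L_Q)/(d_J/d_Q)² = 1.638×10^4/2500 = 6.554.
m_J − m_Q = −2.5 log₁₀(6.554) = -2.04.

-2.04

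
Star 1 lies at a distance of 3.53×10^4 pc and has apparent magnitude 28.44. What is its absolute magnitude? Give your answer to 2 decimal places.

10.70

M = m − 5 log₁₀(d/10 pc) = 28.44 − 5 log₁₀(3.53×10^4/10)
  = 28.44 − 5 × 3.548 = 28.44 − 17.74 = 10.70.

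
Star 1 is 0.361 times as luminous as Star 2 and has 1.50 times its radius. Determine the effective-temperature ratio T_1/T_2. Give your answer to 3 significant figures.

L ∝ R²T⁴ gives T ∝ (L/R²)^(1/4), so
T_1/T_2 = (0.361 / 1.50²)^(1/4) = (0.1604)^(1/4) = 0.6329.

0.633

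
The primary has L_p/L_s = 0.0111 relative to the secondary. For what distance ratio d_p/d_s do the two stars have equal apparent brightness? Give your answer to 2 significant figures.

Equal flux requires L_p/d_p² = L_s/d_s², so d_p/d_s = √(L_p/L_s)
= √(0.0111) = 0.1054.

0.11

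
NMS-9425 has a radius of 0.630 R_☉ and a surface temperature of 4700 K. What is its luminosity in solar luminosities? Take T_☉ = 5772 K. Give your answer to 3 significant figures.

L/L_☉ = (R/R_☉)² (T/T_☉)⁴ = (0.630)² × (4700/5772)⁴
       = 0.3969 × (0.8143)⁴ = 0.3969 × 0.4396 = 0.1745.

0.174 solar luminosities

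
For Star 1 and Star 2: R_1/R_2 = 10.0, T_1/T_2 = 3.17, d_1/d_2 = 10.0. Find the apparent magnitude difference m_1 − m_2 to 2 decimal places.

-5.01

L_1/L_2 = (10.0)²(3.17)⁴ = 1.010×10^4.
F_1/F_2 = (L_1/L_2)/(d_1/d_2)² = 1.010×10^4/100.0 = 101.0.
m_1 − m_2 = −2.5 log₁₀(101.0) = -5.01.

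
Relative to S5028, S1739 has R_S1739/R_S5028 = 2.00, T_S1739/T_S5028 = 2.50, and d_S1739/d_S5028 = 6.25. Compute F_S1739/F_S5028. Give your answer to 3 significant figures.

L_S1739/L_S5028 = (R_S1739/R_S5028)²(T_S1739/T_S5028)⁴ = (2.00)² × (2.50)⁴ = 156.2.
F_S1739/F_S5028 = (L_S1739/L_S5028)/(d_S1739/d_S5028)² = 156.2 / (6.25)² = 4.000.

4.00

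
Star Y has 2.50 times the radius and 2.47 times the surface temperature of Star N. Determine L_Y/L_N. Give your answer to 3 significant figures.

233

From the Stefan–Boltzmann law, L ∝ R²T⁴, so
L_Y/L_N = (R_Y/R_N)² (T_Y/T_N)⁴ = (2.50)² × (2.47)⁴ = 6.250 × 37.22 = 232.6.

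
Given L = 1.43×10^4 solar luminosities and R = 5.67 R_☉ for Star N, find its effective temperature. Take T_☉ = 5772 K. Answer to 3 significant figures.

2.65×10^4 K

T/T_☉ = (L/L_☉)^(1/4) / (R/R_☉)^(1/2)
T = 5772 × (1.43×10^4)^(1/4) / √(5.67) = 5772 × 10.94 / 2.381 = 2.651×10^4 K.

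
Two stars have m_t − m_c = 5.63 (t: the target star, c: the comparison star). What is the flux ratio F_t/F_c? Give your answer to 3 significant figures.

0.00560

F_t/F_c = 10^(−(m_t − m_c)/2.5) = 10^(-5.63/2.5) = 10^-2.252 = 0.005598.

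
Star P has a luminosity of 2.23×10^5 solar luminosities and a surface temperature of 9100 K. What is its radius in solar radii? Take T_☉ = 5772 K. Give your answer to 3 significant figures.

R/R_☉ = √(L/L_☉) / (T/T_☉)² = √(2.23×10^5) / (1.577)²
       = 472.2 / 2.486 = 190.0.

190 solar radii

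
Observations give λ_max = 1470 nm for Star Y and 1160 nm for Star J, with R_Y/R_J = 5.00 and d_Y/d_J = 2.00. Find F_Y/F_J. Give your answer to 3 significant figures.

Wien's law: T_Y/T_J = λ_J/λ_Y = 1160/1470 = 0.7891.
L_Y/L_J = (R_Y/R_J)²(T_Y/T_J)⁴ = (5.00)²(0.7891)⁴ = 9.694.
F_Y/F_J = (L_Y/L_J)/(d_Y/d_J)² = 9.694/(2.00)² = 2.423.

2.42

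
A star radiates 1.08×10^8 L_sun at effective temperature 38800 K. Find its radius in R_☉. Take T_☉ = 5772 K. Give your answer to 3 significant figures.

230 R_☉

R/R_☉ = √(L/L_☉) / (T/T_☉)² = √(1.08×10^8) / (6.722)²
       = 1.039×10^4 / 45.19 = 230.0.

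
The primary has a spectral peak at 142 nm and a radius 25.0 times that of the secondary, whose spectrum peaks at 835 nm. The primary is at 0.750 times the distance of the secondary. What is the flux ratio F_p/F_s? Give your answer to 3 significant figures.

Wien's law: T_p/T_s = λ_s/λ_p = 835/142 = 5.880.
L_p/L_s = (R_p/R_s)²(T_p/T_s)⁴ = (25.0)²(5.880)⁴ = 7.473×10^5.
F_p/F_s = (L_p/L_s)/(d_p/d_s)² = 7.473×10^5/(0.750)² = 1.328×10^6.

1.33×10^6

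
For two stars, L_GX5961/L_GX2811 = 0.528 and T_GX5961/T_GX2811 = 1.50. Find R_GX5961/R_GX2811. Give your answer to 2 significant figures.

0.32

L ∝ R²T⁴ gives R ∝ √L / T², so
R_GX5961/R_GX2811 = √(0.528) / (1.50)² = 0.7266 / 2.250 = 0.3229.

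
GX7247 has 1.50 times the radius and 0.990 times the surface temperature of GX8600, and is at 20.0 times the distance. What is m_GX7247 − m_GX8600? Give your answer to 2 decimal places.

L_GX7247/L_GX8600 = (1.50)²(0.990)⁴ = 2.161.
F_GX7247/F_GX8600 = (L_GX7247/L_GX8600)/(d_GX7247/d_GX8600)² = 2.161/400.0 = 0.005403.
m_GX7247 − m_GX8600 = −2.5 log₁₀(0.005403) = 5.67.

5.67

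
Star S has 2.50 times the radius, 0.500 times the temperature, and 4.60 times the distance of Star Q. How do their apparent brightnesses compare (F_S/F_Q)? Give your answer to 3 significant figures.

L_S/L_Q = (R_S/R_Q)²(T_S/T_Q)⁴ = (2.50)² × (0.500)⁴ = 0.3906.
F_S/F_Q = (L_S/L_Q)/(d_S/d_Q)² = 0.3906 / (4.60)² = 0.01846.

0.0185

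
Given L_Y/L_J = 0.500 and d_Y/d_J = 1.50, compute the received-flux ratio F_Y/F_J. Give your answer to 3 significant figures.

F = L/(4πd²), so F_Y/F_J = (L_Y/L_J) / (d_Y/d_J)²
= 0.500 / (1.50)² = 0.500 / 2.250 = 0.2222.

0.222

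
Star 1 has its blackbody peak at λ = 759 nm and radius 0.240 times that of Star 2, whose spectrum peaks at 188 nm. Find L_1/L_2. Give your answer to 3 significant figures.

2.17×10^-4

Wien's law gives T ∝ 1/λ_max, so T_1/T_2 = λ_2/λ_1 = 188/759 = 0.2477.
Then L ∝ R²T⁴ gives L_1/L_2 = (0.240)² × (0.2477)⁴ = 0.05760 × 0.003764 = 2.168×10^-4.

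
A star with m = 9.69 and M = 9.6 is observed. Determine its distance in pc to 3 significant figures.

m − M = 5 log₁₀(d/10 pc)
9.69 − (9.6) = 0.09 = 5 log₁₀(d/10)
d = 10 × 10^(0.09/5) = 10 × 10^0.018 = 10.42 pc.

10.4 pc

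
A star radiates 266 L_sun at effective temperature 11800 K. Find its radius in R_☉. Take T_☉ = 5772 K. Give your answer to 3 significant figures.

R/R_☉ = √(L/L_☉) / (T/T_☉)² = √(266) / (2.044)²
       = 16.31 / 4.179 = 3.902.

3.90 R_☉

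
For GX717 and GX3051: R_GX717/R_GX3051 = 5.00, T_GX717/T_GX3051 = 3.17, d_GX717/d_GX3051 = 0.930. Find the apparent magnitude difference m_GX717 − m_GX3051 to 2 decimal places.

L_GX717/L_GX3051 = (5.00)²(3.17)⁴ = 2525.
F_GX717/F_GX3051 = (L_GX717/L_GX3051)/(d_GX717/d_GX3051)² = 2525/0.8649 = 2919.
m_GX717 − m_GX3051 = −2.5 log₁₀(2919) = -8.66.

-8.66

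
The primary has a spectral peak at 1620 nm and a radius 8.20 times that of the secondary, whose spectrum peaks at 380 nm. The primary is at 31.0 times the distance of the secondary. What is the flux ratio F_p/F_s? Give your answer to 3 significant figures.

Wien's law: T_p/T_s = λ_s/λ_p = 380/1620 = 0.2346.
L_p/L_s = (R_p/R_s)²(T_p/T_s)⁴ = (8.20)²(0.2346)⁴ = 0.2036.
F_p/F_s = (L_p/L_s)/(d_p/d_s)² = 0.2036/(31.0)² = 2.118×10^-4.

2.12×10^-4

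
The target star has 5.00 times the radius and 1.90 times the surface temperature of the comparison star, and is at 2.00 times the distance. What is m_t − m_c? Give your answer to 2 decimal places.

-4.78

L_t/L_c = (5.00)²(1.90)⁴ = 325.8.
F_t/F_c = (L_t/L_c)/(d_t/d_c)² = 325.8/4.000 = 81.45.
m_t − m_c = −2.5 log₁₀(81.45) = -4.78.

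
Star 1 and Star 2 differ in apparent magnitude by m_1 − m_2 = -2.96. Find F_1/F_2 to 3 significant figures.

F_1/F_2 = 10^(−(m_1 − m_2)/2.5) = 10^(2.96/2.5) = 10^1.184 = 15.28.

15.3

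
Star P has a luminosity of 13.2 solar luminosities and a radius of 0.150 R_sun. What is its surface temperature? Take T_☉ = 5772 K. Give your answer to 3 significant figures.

2.84×10^4 K

T/T_☉ = (L/L_☉)^(1/4) / (R/R_☉)^(1/2)
T = 5772 × (13.2)^(1/4) / √(0.150) = 5772 × 1.906 / 0.3873 = 2.841×10^4 K.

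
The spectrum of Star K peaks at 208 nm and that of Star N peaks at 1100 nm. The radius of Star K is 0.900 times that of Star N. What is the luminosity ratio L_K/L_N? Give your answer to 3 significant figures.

634

Wien's law gives T ∝ 1/λ_max, so T_K/T_N = λ_N/λ_K = 1100/208 = 5.288.
Then L ∝ R²T⁴ gives L_K/L_N = (0.900)² × (5.288)⁴ = 0.8100 × 782.2 = 633.6.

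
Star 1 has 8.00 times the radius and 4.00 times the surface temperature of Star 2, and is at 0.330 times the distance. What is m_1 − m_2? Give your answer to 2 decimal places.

L_1/L_2 = (8.00)²(4.00)⁴ = 1.638×10^4.
F_1/F_2 = (L_1/L_2)/(d_1/d_2)² = 1.638×10^4/0.1089 = 1.504×10^5.
m_1 − m_2 = −2.5 log₁₀(1.504×10^5) = -12.94.

-12.94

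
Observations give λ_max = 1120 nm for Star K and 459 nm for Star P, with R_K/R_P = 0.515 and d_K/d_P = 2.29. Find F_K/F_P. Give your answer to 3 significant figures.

Wien's law: T_K/T_P = λ_P/λ_K = 459/1120 = 0.4098.
L_K/L_P = (R_K/R_P)²(T_K/T_P)⁴ = (0.515)²(0.4098)⁴ = 0.007482.
F_K/F_P = (L_K/L_P)/(d_K/d_P)² = 0.007482/(2.29)² = 0.001427.

0.00143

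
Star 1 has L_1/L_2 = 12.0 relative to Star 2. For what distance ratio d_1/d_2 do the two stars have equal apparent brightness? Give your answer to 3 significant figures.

3.46

Equal flux requires L_1/d_1² = L_2/d_2², so d_1/d_2 = √(L_1/L_2)
= √(12.0) = 3.464.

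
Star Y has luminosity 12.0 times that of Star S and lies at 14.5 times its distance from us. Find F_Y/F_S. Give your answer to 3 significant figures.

F = L/(4πd²), so F_Y/F_S = (L_Y/L_S) / (d_Y/d_S)²
= 12.0 / (14.5)² = 12.0 / 210.2 = 0.05707.

0.0571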